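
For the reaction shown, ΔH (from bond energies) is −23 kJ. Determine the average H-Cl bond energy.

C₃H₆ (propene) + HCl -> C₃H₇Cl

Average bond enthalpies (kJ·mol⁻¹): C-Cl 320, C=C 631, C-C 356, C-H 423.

Let D be the H-Cl bond energy.
Σ(broken) = 1×356 + 6×423 + 1×631 + 1×D = 3525 + D
Σ(formed) = 2×356 + 1×320 + 7×423 = 3993
ΔH = Σ(broken) − Σ(formed) = (3525 + D) − (3993) = −468 + D
Setting this equal to −23 kJ gives D = 445 kJ/mol.

D(H-Cl) ≈ 445 kJ/mol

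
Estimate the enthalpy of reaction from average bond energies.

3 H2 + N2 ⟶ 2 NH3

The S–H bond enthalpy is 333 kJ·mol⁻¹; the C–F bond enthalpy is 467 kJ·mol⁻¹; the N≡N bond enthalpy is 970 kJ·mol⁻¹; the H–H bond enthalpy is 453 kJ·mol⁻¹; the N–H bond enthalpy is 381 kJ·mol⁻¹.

Bonds broken (reactants):
  H–H: 3 × 453 = 1359
  N≡N: 1 × 970 = 970
  Σ(broken) = 2329 kJ
Bonds formed (products):
  N–H: 6 × 381 = 2286
  Σ(formed) = 2286 kJ
ΔH = Σ(broken) − Σ(formed) = 2329 − 2286 = +43 kJ

ΔH ≈ +43 kJ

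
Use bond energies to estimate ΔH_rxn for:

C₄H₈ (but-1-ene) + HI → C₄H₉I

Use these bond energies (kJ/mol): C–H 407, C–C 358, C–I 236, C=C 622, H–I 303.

Bonds broken (reactants):
  C–C: 2 × 358 = 716
  C–H: 8 × 407 = 3256
  C=C: 1 × 622 = 622
  H–I: 1 × 303 = 303
  Σ(broken) = 4897 kJ
Bonds formed (products):
  C–C: 3 × 358 = 1074
  C–H: 9 × 407 = 3663
  C–I: 1 × 236 = 236
  Σ(formed) = 4973 kJ
ΔH = Σ(broken) − Σ(formed) = 4897 − 4973 = −76 kJ

ΔH ≈ −76 kJ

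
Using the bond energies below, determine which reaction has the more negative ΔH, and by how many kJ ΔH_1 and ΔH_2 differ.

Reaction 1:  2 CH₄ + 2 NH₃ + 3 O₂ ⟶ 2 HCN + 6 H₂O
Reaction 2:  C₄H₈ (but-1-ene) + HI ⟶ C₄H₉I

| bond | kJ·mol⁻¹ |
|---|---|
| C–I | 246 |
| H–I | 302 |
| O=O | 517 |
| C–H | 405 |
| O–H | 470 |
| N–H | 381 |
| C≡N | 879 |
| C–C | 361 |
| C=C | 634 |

Reaction 1, by 1055 kJ

Reaction 1:
  Bonds broken (reactants):
    C–H: 8 × 405 = 3240
    N–H: 6 × 381 = 2286
    O=O: 3 × 517 = 1551
    Σ(broken) = 7077 kJ
  Bonds formed (products):
    C≡N: 2 × 879 = 1758
    C–H: 2 × 405 = 810
    O–H: 12 × 470 = 5640
    Σ(formed) = 8208 kJ
  ΔH_1 = 7077 − 8208 = −1131 kJ
Reaction 2:
  Bonds broken (reactants):
    C–C: 2 × 361 = 722
    C–H: 8 × 405 = 3240
    C=C: 1 × 634 = 634
    H–I: 1 × 302 = 302
    Σ(broken) = 4898 kJ
  Bonds formed (products):
    C–C: 3 × 361 = 1083
    C–H: 9 × 405 = 3645
    C–I: 1 × 246 = 246
    Σ(formed) = 4974 kJ
  ΔH_2 = 4898 − 4974 = −76 kJ
ΔH_1 − ΔH_2 = −1055 kJ, so reaction 1 has the more negative ΔH; |ΔH_1 − ΔH_2| = 1055 kJ.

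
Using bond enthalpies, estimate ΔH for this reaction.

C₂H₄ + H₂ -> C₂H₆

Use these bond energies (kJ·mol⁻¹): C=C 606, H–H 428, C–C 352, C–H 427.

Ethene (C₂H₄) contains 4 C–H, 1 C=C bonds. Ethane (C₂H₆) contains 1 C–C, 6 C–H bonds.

ΔH ≈ −172 kJ

Bonds broken (reactants):
  C–H: 4 × 427 = 1708
  C=C: 1 × 606 = 606
  H–H: 1 × 428 = 428
  Σ(broken) = 2742 kJ
Bonds formed (products):
  C–C: 1 × 352 = 352
  C–H: 6 × 427 = 2562
  Σ(formed) = 2914 kJ
ΔH = Σ(broken) − Σ(formed) = 2742 − 2914 = −172 kJ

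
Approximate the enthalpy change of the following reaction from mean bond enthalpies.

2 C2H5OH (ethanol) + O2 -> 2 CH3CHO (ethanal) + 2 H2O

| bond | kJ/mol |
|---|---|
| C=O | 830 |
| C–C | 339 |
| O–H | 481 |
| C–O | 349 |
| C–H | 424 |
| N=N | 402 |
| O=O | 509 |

ΔH ≈ −567 kJ

Bonds broken (reactants):
  C–C: 2 × 339 = 678
  C–H: 10 × 424 = 4240
  C–O: 2 × 349 = 698
  O–H: 2 × 481 = 962
  O=O: 1 × 509 = 509
  Σ(broken) = 7087 kJ
Bonds formed (products):
  C–C: 2 × 339 = 678
  C–H: 8 × 424 = 3392
  C=O: 2 × 830 = 1660
  O–H: 4 × 481 = 1924
  Σ(formed) = 7654 kJ
ΔH = Σ(broken) − Σ(formed) = 7087 − 7654 = −567 kJ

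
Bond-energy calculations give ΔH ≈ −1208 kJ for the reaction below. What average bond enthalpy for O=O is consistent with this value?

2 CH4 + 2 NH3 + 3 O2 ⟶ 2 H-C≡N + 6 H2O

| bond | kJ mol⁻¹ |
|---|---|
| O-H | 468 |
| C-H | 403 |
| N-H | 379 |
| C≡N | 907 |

Let D be the O=O bond energy.
Σ(broken) = 8×403 + 6×379 + 3×D = 5498 + 3D
Σ(formed) = 2×907 + 2×403 + 12×468 = 8236
ΔH = Σ(broken) − Σ(formed) = (5498 + 3D) − (8236) = −2738 + 3D
Setting this equal to −1208 kJ gives 3D = 1530, so D = 510 kJ/mol.

D(O=O) ≈ 510 kJ/mol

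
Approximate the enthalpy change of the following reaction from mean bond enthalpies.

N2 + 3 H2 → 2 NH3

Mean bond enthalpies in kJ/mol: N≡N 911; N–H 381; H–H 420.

Bonds broken (reactants):
  H–H: 3 × 420 = 1260
  N≡N: 1 × 911 = 911
  Σ(broken) = 2171 kJ
Bonds formed (products):
  N–H: 6 × 381 = 2286
  Σ(formed) = 2286 kJ
ΔH = Σ(broken) − Σ(formed) = 2171 − 2286 = −115 kJ

ΔH ≈ −115 kJ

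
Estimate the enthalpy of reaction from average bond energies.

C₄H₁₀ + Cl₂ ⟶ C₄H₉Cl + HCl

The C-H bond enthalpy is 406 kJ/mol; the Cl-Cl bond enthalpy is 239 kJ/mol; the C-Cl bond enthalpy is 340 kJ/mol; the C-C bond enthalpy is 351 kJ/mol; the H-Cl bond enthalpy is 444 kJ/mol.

Bonds broken (reactants):
  C-C: 3 × 351 = 1053
  C-H: 10 × 406 = 4060
  Cl-Cl: 1 × 239 = 239
  Σ(broken) = 5352 kJ
Bonds formed (products):
  C-C: 3 × 351 = 1053
  C-Cl: 1 × 340 = 340
  C-H: 9 × 406 = 3654
  H-Cl: 1 × 444 = 444
  Σ(formed) = 5491 kJ
ΔH = Σ(broken) − Σ(formed) = 5352 − 5491 = −139 kJ

ΔH ≈ −139 kJ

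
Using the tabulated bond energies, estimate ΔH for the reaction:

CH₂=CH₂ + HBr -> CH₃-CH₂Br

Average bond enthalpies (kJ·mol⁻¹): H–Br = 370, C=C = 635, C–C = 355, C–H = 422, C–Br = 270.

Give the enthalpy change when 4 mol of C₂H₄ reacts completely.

ΔH = −168 kJ

Bonds broken (reactants):
  C–H: 4 × 422 = 1688
  C=C: 1 × 635 = 635
  H–Br: 1 × 370 = 370
  Σ(broken) = 2693 kJ
Bonds formed (products):
  C–Br: 1 × 270 = 270
  C–C: 1 × 355 = 355
  C–H: 5 × 422 = 2110
  Σ(formed) = 2735 kJ
ΔH = Σ(broken) − Σ(formed) = 2693 − 2735 = −42 kJ
For 4× the reaction as written: 4 × (−42) = −168 kJ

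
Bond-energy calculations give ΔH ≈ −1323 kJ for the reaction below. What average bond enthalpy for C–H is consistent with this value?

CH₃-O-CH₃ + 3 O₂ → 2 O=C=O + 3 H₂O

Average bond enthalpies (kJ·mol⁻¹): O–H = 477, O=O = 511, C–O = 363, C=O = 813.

D(C–H) ≈ 422 kJ/mol

Let D be the C–H bond energy.
Σ(broken) = 6×D + 2×363 + 3×511 = 2259 + 6D
Σ(formed) = 4×813 + 6×477 = 6114
ΔH = Σ(broken) − Σ(formed) = (2259 + 6D) − (6114) = −3855 + 6D
Setting this equal to −1323 kJ gives 6D = 2532, so D = 422 kJ/mol.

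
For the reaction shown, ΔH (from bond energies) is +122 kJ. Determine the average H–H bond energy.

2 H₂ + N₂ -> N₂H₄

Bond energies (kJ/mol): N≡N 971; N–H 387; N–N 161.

Let D be the H–H bond energy.
Σ(broken) = 2×D + 1×971 = 971 + 2D
Σ(formed) = 4×387 + 1×161 = 1709
ΔH = Σ(broken) − Σ(formed) = (971 + 2D) − (1709) = −738 + 2D
Setting this equal to +122 kJ gives 2D = 860, so D = 430 kJ/mol.

D(H–H) ≈ 430 kJ/mol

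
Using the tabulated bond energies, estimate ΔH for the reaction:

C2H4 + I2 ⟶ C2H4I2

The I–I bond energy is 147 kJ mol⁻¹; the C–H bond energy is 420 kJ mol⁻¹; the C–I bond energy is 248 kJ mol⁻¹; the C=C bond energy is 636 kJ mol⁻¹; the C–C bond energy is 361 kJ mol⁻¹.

ΔH ≈ −74 kJ

Bonds broken (reactants):
  C–H: 4 × 420 = 1680
  C=C: 1 × 636 = 636
  I–I: 1 × 147 = 147
  Σ(broken) = 2463 kJ
Bonds formed (products):
  C–C: 1 × 361 = 361
  C–H: 4 × 420 = 1680
  C–I: 2 × 248 = 496
  Σ(formed) = 2537 kJ
ΔH = Σ(broken) − Σ(formed) = 2463 − 2537 = −74 kJ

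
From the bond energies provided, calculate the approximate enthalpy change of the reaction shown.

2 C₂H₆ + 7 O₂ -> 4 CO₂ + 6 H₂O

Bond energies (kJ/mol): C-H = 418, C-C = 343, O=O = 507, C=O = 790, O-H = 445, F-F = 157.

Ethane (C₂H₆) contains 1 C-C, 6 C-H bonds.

Bonds broken (reactants):
  C-C: 2 × 343 = 686
  C-H: 12 × 418 = 5016
  O=O: 7 × 507 = 3549
  Σ(broken) = 9251 kJ
Bonds formed (products):
  C=O: 8 × 790 = 6320
  O-H: 12 × 445 = 5340
  Σ(formed) = 11660 kJ
ΔH = Σ(broken) − Σ(formed) = 9251 − 11660 = −2409 kJ

ΔH ≈ −2409 kJ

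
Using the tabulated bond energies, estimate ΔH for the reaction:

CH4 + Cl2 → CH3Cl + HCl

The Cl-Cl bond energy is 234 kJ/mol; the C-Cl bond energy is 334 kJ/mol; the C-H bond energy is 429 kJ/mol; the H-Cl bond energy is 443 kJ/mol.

Bonds broken (reactants):
  C-H: 4 × 429 = 1716
  Cl-Cl: 1 × 234 = 234
  Σ(broken) = 1950 kJ
Bonds formed (products):
  C-Cl: 1 × 334 = 334
  C-H: 3 × 429 = 1287
  H-Cl: 1 × 443 = 443
  Σ(formed) = 2064 kJ
ΔH = Σ(broken) − Σ(formed) = 1950 − 2064 = −114 kJ

ΔH ≈ −114 kJ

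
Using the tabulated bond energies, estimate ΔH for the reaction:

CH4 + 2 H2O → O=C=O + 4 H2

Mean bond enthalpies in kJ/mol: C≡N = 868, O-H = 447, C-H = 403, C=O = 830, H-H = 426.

Bonds broken (reactants):
  C-H: 4 × 403 = 1612
  O-H: 4 × 447 = 1788
  Σ(broken) = 3400 kJ
Bonds formed (products):
  C=O: 2 × 830 = 1660
  H-H: 4 × 426 = 1704
  Σ(formed) = 3364 kJ
ΔH = Σ(broken) − Σ(formed) = 3400 − 3364 = +36 kJ

ΔH ≈ +36 kJ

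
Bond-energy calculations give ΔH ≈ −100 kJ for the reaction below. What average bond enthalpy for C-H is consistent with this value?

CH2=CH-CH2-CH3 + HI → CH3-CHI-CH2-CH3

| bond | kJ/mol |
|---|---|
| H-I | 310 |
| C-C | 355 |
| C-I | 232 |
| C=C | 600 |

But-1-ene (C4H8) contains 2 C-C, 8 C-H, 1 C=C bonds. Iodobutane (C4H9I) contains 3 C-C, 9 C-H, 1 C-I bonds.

Let D be the C-H bond energy.
Σ(broken) = 2×355 + 8×D + 1×600 + 1×310 = 1620 + 8D
Σ(formed) = 3×355 + 9×D + 1×232 = 1297 + 9D
ΔH = Σ(broken) − Σ(formed) = (1620 + 8D) − (1297 + 9D) = +323 − D
Setting this equal to −100 kJ gives D = 423 kJ/mol.

D(C-H) ≈ 423 kJ/mol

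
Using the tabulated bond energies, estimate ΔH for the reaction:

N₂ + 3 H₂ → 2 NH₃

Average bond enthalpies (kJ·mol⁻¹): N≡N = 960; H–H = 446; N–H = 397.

ΔH ≈ −84 kJ

Bonds broken (reactants):
  H–H: 3 × 446 = 1338
  N≡N: 1 × 960 = 960
  Σ(broken) = 2298 kJ
Bonds formed (products):
  N–H: 6 × 397 = 2382
  Σ(formed) = 2382 kJ
ΔH = Σ(broken) − Σ(formed) = 2298 − 2382 = −84 kJ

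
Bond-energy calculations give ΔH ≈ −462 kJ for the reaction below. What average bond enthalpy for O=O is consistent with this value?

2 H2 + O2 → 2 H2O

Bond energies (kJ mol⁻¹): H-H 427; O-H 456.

D(O=O) ≈ 508 kJ/mol

Let D be the O=O bond energy.
Σ(broken) = 2×427 + 1×D = 854 + D
Σ(formed) = 4×456 = 1824
ΔH = Σ(broken) − Σ(formed) = (854 + D) − (1824) = −970 + D
Setting this equal to −462 kJ gives D = 508 kJ/mol.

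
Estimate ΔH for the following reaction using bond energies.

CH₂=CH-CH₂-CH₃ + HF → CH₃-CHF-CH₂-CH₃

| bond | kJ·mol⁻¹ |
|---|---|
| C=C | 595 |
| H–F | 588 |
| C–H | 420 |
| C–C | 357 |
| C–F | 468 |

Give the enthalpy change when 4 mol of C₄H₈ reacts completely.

ΔH = −248 kJ

Bonds broken (reactants):
  C–C: 2 × 357 = 714
  C–H: 8 × 420 = 3360
  C=C: 1 × 595 = 595
  H–F: 1 × 588 = 588
  Σ(broken) = 5257 kJ
Bonds formed (products):
  C–C: 3 × 357 = 1071
  C–F: 1 × 468 = 468
  C–H: 9 × 420 = 3780
  Σ(formed) = 5319 kJ
ΔH = Σ(broken) − Σ(formed) = 5257 − 5319 = −62 kJ
For 4× the reaction as written: 4 × (−62) = −248 kJ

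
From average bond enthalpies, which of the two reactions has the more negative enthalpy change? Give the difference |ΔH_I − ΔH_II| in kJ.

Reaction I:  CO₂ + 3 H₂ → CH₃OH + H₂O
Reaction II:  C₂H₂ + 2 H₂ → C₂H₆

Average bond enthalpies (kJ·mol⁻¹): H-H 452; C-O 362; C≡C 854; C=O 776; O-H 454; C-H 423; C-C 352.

Reaction I:
  Bonds broken (reactants):
    C=O: 2 × 776 = 1552
    H-H: 3 × 452 = 1356
    Σ(broken) = 2908 kJ
  Bonds formed (products):
    C-H: 3 × 423 = 1269
    C-O: 1 × 362 = 362
    O-H: 3 × 454 = 1362
    Σ(formed) = 2993 kJ
  ΔH_I = 2908 − 2993 = −85 kJ
Reaction II:
  Bonds broken (reactants):
    C≡C: 1 × 854 = 854
    C-H: 2 × 423 = 846
    H-H: 2 × 452 = 904
    Σ(broken) = 2604 kJ
  Bonds formed (products):
    C-C: 1 × 352 = 352
    C-H: 6 × 423 = 2538
    Σ(formed) = 2890 kJ
  ΔH_II = 2604 − 2890 = −286 kJ
ΔH_I − ΔH_II = +201 kJ, so reaction II has the more negative ΔH; |ΔH_I − ΔH_II| = 201 kJ.

Reaction II, by 201 kJ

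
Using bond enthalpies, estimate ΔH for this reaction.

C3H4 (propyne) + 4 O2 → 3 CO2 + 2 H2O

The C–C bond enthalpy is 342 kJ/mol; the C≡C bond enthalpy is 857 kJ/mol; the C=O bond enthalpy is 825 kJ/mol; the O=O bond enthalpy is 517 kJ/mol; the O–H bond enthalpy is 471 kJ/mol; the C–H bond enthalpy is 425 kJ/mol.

ΔH ≈ −1867 kJ

Bonds broken (reactants):
  C≡C: 1 × 857 = 857
  C–C: 1 × 342 = 342
  C–H: 4 × 425 = 1700
  O=O: 4 × 517 = 2068
  Σ(broken) = 4967 kJ
Bonds formed (products):
  C=O: 6 × 825 = 4950
  O–H: 4 × 471 = 1884
  Σ(formed) = 6834 kJ
ΔH = Σ(broken) − Σ(formed) = 4967 − 6834 = −1867 kJ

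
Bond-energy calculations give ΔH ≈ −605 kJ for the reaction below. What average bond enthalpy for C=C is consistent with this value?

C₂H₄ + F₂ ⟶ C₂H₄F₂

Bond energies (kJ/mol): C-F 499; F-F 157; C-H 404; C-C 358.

Let D be the C=C bond energy.
Σ(broken) = 4×404 + 1×D + 1×157 = 1773 + D
Σ(formed) = 1×358 + 2×499 + 4×404 = 2972
ΔH = Σ(broken) − Σ(formed) = (1773 + D) − (2972) = −1199 + D
Setting this equal to −605 kJ gives D = 594 kJ/mol.

D(C=C) ≈ 594 kJ/mol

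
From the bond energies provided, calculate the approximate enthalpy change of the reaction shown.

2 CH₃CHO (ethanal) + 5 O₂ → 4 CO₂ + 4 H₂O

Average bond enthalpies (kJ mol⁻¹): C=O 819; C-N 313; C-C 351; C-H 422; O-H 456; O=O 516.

ΔH ≈ −1904 kJ

Bonds broken (reactants):
  C-C: 2 × 351 = 702
  C-H: 8 × 422 = 3376
  C=O: 2 × 819 = 1638
  O=O: 5 × 516 = 2580
  Σ(broken) = 8296 kJ
Bonds formed (products):
  C=O: 8 × 819 = 6552
  O-H: 8 × 456 = 3648
  Σ(formed) = 10200 kJ
ΔH = Σ(broken) − Σ(formed) = 8296 − 10200 = −1904 kJ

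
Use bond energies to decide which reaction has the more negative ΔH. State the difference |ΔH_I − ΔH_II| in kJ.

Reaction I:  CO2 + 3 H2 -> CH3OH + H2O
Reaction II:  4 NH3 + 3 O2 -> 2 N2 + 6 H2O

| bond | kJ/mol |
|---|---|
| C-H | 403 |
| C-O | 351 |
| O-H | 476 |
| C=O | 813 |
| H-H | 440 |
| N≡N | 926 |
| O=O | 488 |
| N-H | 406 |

Reaction I:
  Bonds broken (reactants):
    C=O: 2 × 813 = 1626
    H-H: 3 × 440 = 1320
    Σ(broken) = 2946 kJ
  Bonds formed (products):
    C-H: 3 × 403 = 1209
    C-O: 1 × 351 = 351
    O-H: 3 × 476 = 1428
    Σ(formed) = 2988 kJ
  ΔH_I = 2946 − 2988 = −42 kJ
Reaction II:
  Bonds broken (reactants):
    N-H: 12 × 406 = 4872
    O=O: 3 × 488 = 1464
    Σ(broken) = 6336 kJ
  Bonds formed (products):
    N≡N: 2 × 926 = 1852
    O-H: 12 × 476 = 5712
    Σ(formed) = 7564 kJ
  ΔH_II = 6336 − 7564 = −1228 kJ
ΔH_I − ΔH_II = +1186 kJ, so reaction II has the more negative ΔH; |ΔH_I − ΔH_II| = 1186 kJ.

Reaction II, by 1186 kJ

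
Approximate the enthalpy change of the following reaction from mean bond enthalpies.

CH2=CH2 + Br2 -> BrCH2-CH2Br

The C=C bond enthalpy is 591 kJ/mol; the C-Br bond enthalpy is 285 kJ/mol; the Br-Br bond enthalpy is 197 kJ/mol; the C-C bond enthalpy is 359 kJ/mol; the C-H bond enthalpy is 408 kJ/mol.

ΔH ≈ −141 kJ

Bonds broken (reactants):
  Br-Br: 1 × 197 = 197
  C-H: 4 × 408 = 1632
  C=C: 1 × 591 = 591
  Σ(broken) = 2420 kJ
Bonds formed (products):
  C-Br: 2 × 285 = 570
  C-C: 1 × 359 = 359
  C-H: 4 × 408 = 1632
  Σ(formed) = 2561 kJ
ΔH = Σ(broken) − Σ(formed) = 2420 − 2561 = −141 kJ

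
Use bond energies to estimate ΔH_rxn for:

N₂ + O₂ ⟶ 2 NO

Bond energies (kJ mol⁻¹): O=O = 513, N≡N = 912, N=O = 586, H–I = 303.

ΔH ≈ +253 kJ

Bonds broken (reactants):
  N≡N: 1 × 912 = 912
  O=O: 1 × 513 = 513
  Σ(broken) = 1425 kJ
Bonds formed (products):
  N=O: 2 × 586 = 1172
  Σ(formed) = 1172 kJ
ΔH = Σ(broken) − Σ(formed) = 1425 − 1172 = +253 kJ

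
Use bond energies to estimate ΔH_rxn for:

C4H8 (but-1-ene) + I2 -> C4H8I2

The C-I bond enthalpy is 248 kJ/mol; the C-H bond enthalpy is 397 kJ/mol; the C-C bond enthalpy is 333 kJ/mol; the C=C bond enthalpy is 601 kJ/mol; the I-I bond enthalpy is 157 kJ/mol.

ΔH ≈ −71 kJ

Bonds broken (reactants):
  C-C: 2 × 333 = 666
  C-H: 8 × 397 = 3176
  C=C: 1 × 601 = 601
  I-I: 1 × 157 = 157
  Σ(broken) = 4600 kJ
Bonds formed (products):
  C-C: 3 × 333 = 999
  C-H: 8 × 397 = 3176
  C-I: 2 × 248 = 496
  Σ(formed) = 4671 kJ
ΔH = Σ(broken) − Σ(formed) = 4600 − 4671 = −71 kJ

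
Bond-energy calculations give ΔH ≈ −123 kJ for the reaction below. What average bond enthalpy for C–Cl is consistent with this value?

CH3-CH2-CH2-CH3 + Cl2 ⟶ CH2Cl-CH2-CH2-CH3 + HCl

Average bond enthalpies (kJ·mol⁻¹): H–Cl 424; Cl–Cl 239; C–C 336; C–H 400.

D(C–Cl) ≈ 338 kJ/mol

Let D be the C–Cl bond energy.
Σ(broken) = 3×336 + 10×400 + 1×239 = 5247
Σ(formed) = 3×336 + 1×D + 9×400 + 1×424 = 5032 + D
ΔH = Σ(broken) − Σ(formed) = (5247) − (5032 + D) = +215 − D
Setting this equal to −123 kJ gives D = 338 kJ/mol.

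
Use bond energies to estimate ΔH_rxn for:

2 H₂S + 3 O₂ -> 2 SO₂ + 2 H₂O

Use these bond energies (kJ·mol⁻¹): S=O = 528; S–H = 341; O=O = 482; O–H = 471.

ΔH ≈ −1186 kJ

Bonds broken (reactants):
  O=O: 3 × 482 = 1446
  S–H: 4 × 341 = 1364
  Σ(broken) = 2810 kJ
Bonds formed (products):
  O–H: 4 × 471 = 1884
  S=O: 4 × 528 = 2112
  Σ(formed) = 3996 kJ
ΔH = Σ(broken) − Σ(formed) = 2810 − 3996 = −1186 kJ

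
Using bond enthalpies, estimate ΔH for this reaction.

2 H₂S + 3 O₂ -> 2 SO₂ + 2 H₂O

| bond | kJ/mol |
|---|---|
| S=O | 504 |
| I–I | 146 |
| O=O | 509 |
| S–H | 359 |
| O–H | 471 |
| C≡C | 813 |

ΔH ≈ −937 kJ

Bonds broken (reactants):
  O=O: 3 × 509 = 1527
  S–H: 4 × 359 = 1436
  Σ(broken) = 2963 kJ
Bonds formed (products):
  O–H: 4 × 471 = 1884
  S=O: 4 × 504 = 2016
  Σ(formed) = 3900 kJ
ΔH = Σ(broken) − Σ(formed) = 2963 − 3900 = −937 kJ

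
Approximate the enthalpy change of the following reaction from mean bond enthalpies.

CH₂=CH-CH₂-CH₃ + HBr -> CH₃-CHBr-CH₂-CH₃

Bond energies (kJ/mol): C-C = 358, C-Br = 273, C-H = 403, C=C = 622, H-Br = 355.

Bonds broken (reactants):
  C-C: 2 × 358 = 716
  C-H: 8 × 403 = 3224
  C=C: 1 × 622 = 622
  H-Br: 1 × 355 = 355
  Σ(broken) = 4917 kJ
Bonds formed (products):
  C-Br: 1 × 273 = 273
  C-C: 3 × 358 = 1074
  C-H: 9 × 403 = 3627
  Σ(formed) = 4974 kJ
ΔH = Σ(broken) − Σ(formed) = 4917 − 4974 = −57 kJ

ΔH ≈ −57 kJ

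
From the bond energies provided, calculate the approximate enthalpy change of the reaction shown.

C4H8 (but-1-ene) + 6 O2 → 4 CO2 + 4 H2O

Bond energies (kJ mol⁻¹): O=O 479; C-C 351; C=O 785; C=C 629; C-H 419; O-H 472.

ΔH ≈ −2499 kJ

Bonds broken (reactants):
  C-C: 2 × 351 = 702
  C-H: 8 × 419 = 3352
  C=C: 1 × 629 = 629
  O=O: 6 × 479 = 2874
  Σ(broken) = 7557 kJ
Bonds formed (products):
  C=O: 8 × 785 = 6280
  O-H: 8 × 472 = 3776
  Σ(formed) = 10056 kJ
ΔH = Σ(broken) − Σ(formed) = 7557 − 10056 = −2499 kJ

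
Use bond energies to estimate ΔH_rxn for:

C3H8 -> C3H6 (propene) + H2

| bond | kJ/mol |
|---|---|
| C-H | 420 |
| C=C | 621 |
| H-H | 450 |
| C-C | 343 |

Bonds broken (reactants):
  C-C: 2 × 343 = 686
  C-H: 8 × 420 = 3360
  Σ(broken) = 4046 kJ
Bonds formed (products):
  C-C: 1 × 343 = 343
  C-H: 6 × 420 = 2520
  C=C: 1 × 621 = 621
  H-H: 1 × 450 = 450
  Σ(formed) = 3934 kJ
ΔH = Σ(broken) − Σ(formed) = 4046 − 3934 = +112 kJ

ΔH ≈ +112 kJ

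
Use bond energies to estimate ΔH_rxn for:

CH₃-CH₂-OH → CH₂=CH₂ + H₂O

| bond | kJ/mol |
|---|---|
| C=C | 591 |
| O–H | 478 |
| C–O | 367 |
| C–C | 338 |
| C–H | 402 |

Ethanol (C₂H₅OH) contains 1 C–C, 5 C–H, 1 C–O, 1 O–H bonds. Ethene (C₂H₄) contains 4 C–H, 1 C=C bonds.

Bonds broken (reactants):
  C–C: 1 × 338 = 338
  C–H: 5 × 402 = 2010
  C–O: 1 × 367 = 367
  O–H: 1 × 478 = 478
  Σ(broken) = 3193 kJ
Bonds formed (products):
  C–H: 4 × 402 = 1608
  C=C: 1 × 591 = 591
  O–H: 2 × 478 = 956
  Σ(formed) = 3155 kJ
ΔH = Σ(broken) − Σ(formed) = 3193 − 3155 = +38 kJ

ΔH ≈ +38 kJ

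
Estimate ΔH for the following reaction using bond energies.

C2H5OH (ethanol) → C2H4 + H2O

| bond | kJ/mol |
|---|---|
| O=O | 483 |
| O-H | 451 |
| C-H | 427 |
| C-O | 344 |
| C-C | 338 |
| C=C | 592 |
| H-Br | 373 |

ΔH ≈ +66 kJ

Bonds broken (reactants):
  C-C: 1 × 338 = 338
  C-H: 5 × 427 = 2135
  C-O: 1 × 344 = 344
  O-H: 1 × 451 = 451
  Σ(broken) = 3268 kJ
Bonds formed (products):
  C-H: 4 × 427 = 1708
  C=C: 1 × 592 = 592
  O-H: 2 × 451 = 902
  Σ(formed) = 3202 kJ
ΔH = Σ(broken) − Σ(formed) = 3268 − 3202 = +66 kJ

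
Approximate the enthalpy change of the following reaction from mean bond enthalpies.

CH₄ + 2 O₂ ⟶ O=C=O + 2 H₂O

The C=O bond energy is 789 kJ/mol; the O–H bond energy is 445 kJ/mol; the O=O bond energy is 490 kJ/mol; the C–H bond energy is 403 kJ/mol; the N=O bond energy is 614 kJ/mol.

Bonds broken (reactants):
  C–H: 4 × 403 = 1612
  O=O: 2 × 490 = 980
  Σ(broken) = 2592 kJ
Bonds formed (products):
  C=O: 2 × 789 = 1578
  O–H: 4 × 445 = 1780
  Σ(formed) = 3358 kJ
ΔH = Σ(broken) − Σ(formed) = 2592 − 3358 = −766 kJ

ΔH ≈ −766 kJ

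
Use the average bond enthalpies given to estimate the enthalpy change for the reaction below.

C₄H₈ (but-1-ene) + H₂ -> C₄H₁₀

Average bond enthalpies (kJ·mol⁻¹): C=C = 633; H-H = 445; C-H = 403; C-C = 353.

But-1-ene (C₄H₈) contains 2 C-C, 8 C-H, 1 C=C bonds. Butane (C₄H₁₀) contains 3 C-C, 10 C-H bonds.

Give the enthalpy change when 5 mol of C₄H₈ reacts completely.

ΔH = −405 kJ

Bonds broken (reactants):
  C-C: 2 × 353 = 706
  C-H: 8 × 403 = 3224
  C=C: 1 × 633 = 633
  H-H: 1 × 445 = 445
  Σ(broken) = 5008 kJ
Bonds formed (products):
  C-C: 3 × 353 = 1059
  C-H: 10 × 403 = 4030
  Σ(formed) = 5089 kJ
ΔH = Σ(broken) − Σ(formed) = 5008 − 5089 = −81 kJ
For 5× the reaction as written: 5 × (−81) = −405 kJ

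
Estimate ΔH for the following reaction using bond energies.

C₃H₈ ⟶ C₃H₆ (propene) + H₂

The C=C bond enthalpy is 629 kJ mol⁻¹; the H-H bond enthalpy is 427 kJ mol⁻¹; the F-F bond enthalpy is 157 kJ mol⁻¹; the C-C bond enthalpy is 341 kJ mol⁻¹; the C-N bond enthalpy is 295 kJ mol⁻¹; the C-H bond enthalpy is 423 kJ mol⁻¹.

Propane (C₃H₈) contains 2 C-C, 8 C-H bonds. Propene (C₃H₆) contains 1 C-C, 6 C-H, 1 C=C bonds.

ΔH ≈ +131 kJ

Bonds broken (reactants):
  C-C: 2 × 341 = 682
  C-H: 8 × 423 = 3384
  Σ(broken) = 4066 kJ
Bonds formed (products):
  C-C: 1 × 341 = 341
  C-H: 6 × 423 = 2538
  C=C: 1 × 629 = 629
  H-H: 1 × 427 = 427
  Σ(formed) = 3935 kJ
ΔH = Σ(broken) − Σ(formed) = 4066 − 3935 = +131 kJ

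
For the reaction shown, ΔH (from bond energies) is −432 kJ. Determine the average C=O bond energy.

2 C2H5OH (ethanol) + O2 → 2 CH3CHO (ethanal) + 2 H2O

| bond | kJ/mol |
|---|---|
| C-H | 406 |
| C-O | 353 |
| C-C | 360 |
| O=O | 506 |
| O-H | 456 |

D(C=O) ≈ 772 kJ/mol

Let D be the C=O bond energy.
Σ(broken) = 2×360 + 10×406 + 2×353 + 2×456 + 1×506 = 6904
Σ(formed) = 2×360 + 8×406 + 2×D + 4×456 = 5792 + 2D
ΔH = Σ(broken) − Σ(formed) = (6904) − (5792 + 2D) = +1112 − 2D
Setting this equal to −432 kJ gives 2D = 1544, so D = 772 kJ/mol.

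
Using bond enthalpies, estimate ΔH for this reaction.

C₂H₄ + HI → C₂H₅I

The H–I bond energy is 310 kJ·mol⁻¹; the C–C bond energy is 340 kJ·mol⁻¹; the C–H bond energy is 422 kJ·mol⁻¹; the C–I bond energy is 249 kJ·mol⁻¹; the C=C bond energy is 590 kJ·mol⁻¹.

Bonds broken (reactants):
  C–H: 4 × 422 = 1688
  C=C: 1 × 590 = 590
  H–I: 1 × 310 = 310
  Σ(broken) = 2588 kJ
Bonds formed (products):
  C–C: 1 × 340 = 340
  C–H: 5 × 422 = 2110
  C–I: 1 × 249 = 249
  Σ(formed) = 2699 kJ
ΔH = Σ(broken) − Σ(formed) = 2588 − 2699 = −111 kJ

ΔH ≈ −111 kJ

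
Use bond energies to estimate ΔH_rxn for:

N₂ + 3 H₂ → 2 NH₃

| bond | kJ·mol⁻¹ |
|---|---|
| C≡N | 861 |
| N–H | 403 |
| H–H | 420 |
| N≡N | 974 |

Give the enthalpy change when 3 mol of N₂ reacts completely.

ΔH = −552 kJ

Bonds broken (reactants):
  H–H: 3 × 420 = 1260
  N≡N: 1 × 974 = 974
  Σ(broken) = 2234 kJ
Bonds formed (products):
  N–H: 6 × 403 = 2418
  Σ(formed) = 2418 kJ
ΔH = Σ(broken) − Σ(formed) = 2234 − 2418 = −184 kJ
For 3× the reaction as written: 3 × (−184) = −552 kJ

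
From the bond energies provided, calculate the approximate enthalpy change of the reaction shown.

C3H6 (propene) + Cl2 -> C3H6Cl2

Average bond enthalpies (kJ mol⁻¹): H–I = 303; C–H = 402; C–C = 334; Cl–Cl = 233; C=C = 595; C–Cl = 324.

Bonds broken (reactants):
  C–C: 1 × 334 = 334
  C–H: 6 × 402 = 2412
  C=C: 1 × 595 = 595
  Cl–Cl: 1 × 233 = 233
  Σ(broken) = 3574 kJ
Bonds formed (products):
  C–C: 2 × 334 = 668
  C–Cl: 2 × 324 = 648
  C–H: 6 × 402 = 2412
  Σ(formed) = 3728 kJ
ΔH = Σ(broken) − Σ(formed) = 3574 − 3728 = −154 kJ

ΔH ≈ −154 kJ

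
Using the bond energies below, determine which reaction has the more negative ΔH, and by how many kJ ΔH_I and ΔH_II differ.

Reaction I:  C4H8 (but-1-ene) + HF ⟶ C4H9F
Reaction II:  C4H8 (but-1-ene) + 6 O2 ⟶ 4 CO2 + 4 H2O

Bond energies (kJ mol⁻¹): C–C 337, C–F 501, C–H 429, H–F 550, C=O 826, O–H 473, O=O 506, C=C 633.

Reaction II, by 2533 kJ

Reaction I:
  Bonds broken (reactants):
    C–C: 2 × 337 = 674
    C–H: 8 × 429 = 3432
    C=C: 1 × 633 = 633
    H–F: 1 × 550 = 550
    Σ(broken) = 5289 kJ
  Bonds formed (products):
    C–C: 3 × 337 = 1011
    C–F: 1 × 501 = 501
    C–H: 9 × 429 = 3861
    Σ(formed) = 5373 kJ
  ΔH_I = 5289 − 5373 = −84 kJ
Reaction II:
  Bonds broken (reactants):
    C–C: 2 × 337 = 674
    C–H: 8 × 429 = 3432
    C=C: 1 × 633 = 633
    O=O: 6 × 506 = 3036
    Σ(broken) = 7775 kJ
  Bonds formed (products):
    C=O: 8 × 826 = 6608
    O–H: 8 × 473 = 3784
    Σ(formed) = 10392 kJ
  ΔH_II = 7775 − 10392 = −2617 kJ
ΔH_I − ΔH_II = +2533 kJ, so reaction II has the more negative ΔH; |ΔH_I − ΔH_II| = 2533 kJ.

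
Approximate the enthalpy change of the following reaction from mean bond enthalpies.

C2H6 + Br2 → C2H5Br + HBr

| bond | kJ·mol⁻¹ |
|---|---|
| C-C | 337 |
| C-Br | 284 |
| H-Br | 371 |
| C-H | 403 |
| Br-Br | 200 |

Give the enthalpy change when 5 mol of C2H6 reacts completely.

ΔH = −260 kJ

Bonds broken (reactants):
  Br-Br: 1 × 200 = 200
  C-C: 1 × 337 = 337
  C-H: 6 × 403 = 2418
  Σ(broken) = 2955 kJ
Bonds formed (products):
  C-Br: 1 × 284 = 284
  C-C: 1 × 337 = 337
  C-H: 5 × 403 = 2015
  H-Br: 1 × 371 = 371
  Σ(formed) = 3007 kJ
ΔH = Σ(broken) − Σ(formed) = 2955 − 3007 = −52 kJ
For 5× the reaction as written: 5 × (−52) = −260 kJ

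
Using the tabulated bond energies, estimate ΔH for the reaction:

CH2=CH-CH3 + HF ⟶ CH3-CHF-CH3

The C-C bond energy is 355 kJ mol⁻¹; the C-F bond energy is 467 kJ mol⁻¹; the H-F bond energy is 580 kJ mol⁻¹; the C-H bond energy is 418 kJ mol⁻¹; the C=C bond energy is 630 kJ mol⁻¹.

Bonds broken (reactants):
  C-C: 1 × 355 = 355
  C-H: 6 × 418 = 2508
  C=C: 1 × 630 = 630
  H-F: 1 × 580 = 580
  Σ(broken) = 4073 kJ
Bonds formed (products):
  C-C: 2 × 355 = 710
  C-F: 1 × 467 = 467
  C-H: 7 × 418 = 2926
  Σ(formed) = 4103 kJ
ΔH = Σ(broken) − Σ(formed) = 4073 − 4103 = −30 kJ

ΔH ≈ −30 kJ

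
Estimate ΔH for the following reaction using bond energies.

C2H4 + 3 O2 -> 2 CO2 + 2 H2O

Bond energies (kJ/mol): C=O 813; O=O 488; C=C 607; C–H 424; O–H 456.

ΔH ≈ −1309 kJ

Bonds broken (reactants):
  C–H: 4 × 424 = 1696
  C=C: 1 × 607 = 607
  O=O: 3 × 488 = 1464
  Σ(broken) = 3767 kJ
Bonds formed (products):
  C=O: 4 × 813 = 3252
  O–H: 4 × 456 = 1824
  Σ(formed) = 5076 kJ
ΔH = Σ(broken) − Σ(formed) = 3767 − 5076 = −1309 kJ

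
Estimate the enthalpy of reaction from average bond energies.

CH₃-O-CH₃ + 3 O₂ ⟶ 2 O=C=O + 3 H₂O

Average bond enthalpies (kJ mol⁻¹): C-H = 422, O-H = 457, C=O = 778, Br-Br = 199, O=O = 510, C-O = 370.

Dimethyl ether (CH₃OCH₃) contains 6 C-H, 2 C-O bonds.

ΔH ≈ −1052 kJ

Bonds broken (reactants):
  C-H: 6 × 422 = 2532
  C-O: 2 × 370 = 740
  O=O: 3 × 510 = 1530
  Σ(broken) = 4802 kJ
Bonds formed (products):
  C=O: 4 × 778 = 3112
  O-H: 6 × 457 = 2742
  Σ(formed) = 5854 kJ
ΔH = Σ(broken) − Σ(formed) = 4802 − 5854 = −1052 kJ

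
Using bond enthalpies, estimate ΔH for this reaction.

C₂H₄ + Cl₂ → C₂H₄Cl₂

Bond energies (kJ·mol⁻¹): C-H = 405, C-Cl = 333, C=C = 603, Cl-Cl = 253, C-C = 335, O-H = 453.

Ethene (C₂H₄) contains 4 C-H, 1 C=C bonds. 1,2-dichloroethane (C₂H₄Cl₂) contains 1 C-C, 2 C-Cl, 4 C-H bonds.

ΔH ≈ −145 kJ

Bonds broken (reactants):
  C-H: 4 × 405 = 1620
  C=C: 1 × 603 = 603
  Cl-Cl: 1 × 253 = 253
  Σ(broken) = 2476 kJ
Bonds formed (products):
  C-C: 1 × 335 = 335
  C-Cl: 2 × 333 = 666
  C-H: 4 × 405 = 1620
  Σ(formed) = 2621 kJ
ΔH = Σ(broken) − Σ(formed) = 2476 − 2621 = −145 kJ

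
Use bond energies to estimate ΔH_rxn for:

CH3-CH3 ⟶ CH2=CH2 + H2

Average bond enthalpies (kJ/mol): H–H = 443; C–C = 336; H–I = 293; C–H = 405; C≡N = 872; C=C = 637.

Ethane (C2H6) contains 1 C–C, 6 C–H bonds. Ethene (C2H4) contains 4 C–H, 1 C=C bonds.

ΔH ≈ +66 kJ

Bonds broken (reactants):
  C–C: 1 × 336 = 336
  C–H: 6 × 405 = 2430
  Σ(broken) = 2766 kJ
Bonds formed (products):
  C–H: 4 × 405 = 1620
  C=C: 1 × 637 = 637
  H–H: 1 × 443 = 443
  Σ(formed) = 2700 kJ
ΔH = Σ(broken) − Σ(formed) = 2766 − 2700 = +66 kJ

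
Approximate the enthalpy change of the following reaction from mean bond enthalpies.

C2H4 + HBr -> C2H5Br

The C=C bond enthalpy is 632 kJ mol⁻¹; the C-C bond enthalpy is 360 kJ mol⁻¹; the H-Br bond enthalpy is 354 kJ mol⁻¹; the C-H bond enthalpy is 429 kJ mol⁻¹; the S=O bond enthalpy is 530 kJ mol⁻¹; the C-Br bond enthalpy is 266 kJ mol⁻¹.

Bonds broken (reactants):
  C-H: 4 × 429 = 1716
  C=C: 1 × 632 = 632
  H-Br: 1 × 354 = 354
  Σ(broken) = 2702 kJ
Bonds formed (products):
  C-Br: 1 × 266 = 266
  C-C: 1 × 360 = 360
  C-H: 5 × 429 = 2145
  Σ(formed) = 2771 kJ
ΔH = Σ(broken) − Σ(formed) = 2702 − 2771 = −69 kJ

ΔH ≈ −69 kJ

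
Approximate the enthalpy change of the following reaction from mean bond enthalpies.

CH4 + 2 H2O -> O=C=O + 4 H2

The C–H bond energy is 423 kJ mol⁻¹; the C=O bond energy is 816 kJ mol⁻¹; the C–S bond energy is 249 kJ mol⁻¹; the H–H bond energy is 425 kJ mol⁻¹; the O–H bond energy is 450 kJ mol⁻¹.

Bonds broken (reactants):
  C–H: 4 × 423 = 1692
  O–H: 4 × 450 = 1800
  Σ(broken) = 3492 kJ
Bonds formed (products):
  C=O: 2 × 816 = 1632
  H–H: 4 × 425 = 1700
  Σ(formed) = 3332 kJ
ΔH = Σ(broken) − Σ(formed) = 3492 − 3332 = +160 kJ

ΔH ≈ +160 kJ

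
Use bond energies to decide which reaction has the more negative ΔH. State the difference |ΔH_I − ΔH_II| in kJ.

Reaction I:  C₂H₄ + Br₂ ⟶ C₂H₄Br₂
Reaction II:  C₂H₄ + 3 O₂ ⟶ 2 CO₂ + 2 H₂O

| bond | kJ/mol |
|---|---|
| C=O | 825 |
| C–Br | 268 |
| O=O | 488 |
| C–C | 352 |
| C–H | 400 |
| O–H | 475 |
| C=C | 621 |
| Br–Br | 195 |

Reaction I:
  Bonds broken (reactants):
    Br–Br: 1 × 195 = 195
    C–H: 4 × 400 = 1600
    C=C: 1 × 621 = 621
    Σ(broken) = 2416 kJ
  Bonds formed (products):
    C–Br: 2 × 268 = 536
    C–C: 1 × 352 = 352
    C–H: 4 × 400 = 1600
    Σ(formed) = 2488 kJ
  ΔH_I = 2416 − 2488 = −72 kJ
Reaction II:
  Bonds broken (reactants):
    C–H: 4 × 400 = 1600
    C=C: 1 × 621 = 621
    O=O: 3 × 488 = 1464
    Σ(broken) = 3685 kJ
  Bonds formed (products):
    C=O: 4 × 825 = 3300
    O–H: 4 × 475 = 1900
    Σ(formed) = 5200 kJ
  ΔH_II = 3685 − 5200 = −1515 kJ
ΔH_I − ΔH_II = +1443 kJ, so reaction II has the more negative ΔH; |ΔH_I − ΔH_II| = 1443 kJ.

Reaction II, by 1443 kJ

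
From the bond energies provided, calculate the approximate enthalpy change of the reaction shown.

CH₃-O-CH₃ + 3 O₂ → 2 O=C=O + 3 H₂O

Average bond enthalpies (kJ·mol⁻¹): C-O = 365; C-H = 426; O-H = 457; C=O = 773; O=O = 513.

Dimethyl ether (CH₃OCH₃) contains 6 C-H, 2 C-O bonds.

Bonds broken (reactants):
  C-H: 6 × 426 = 2556
  C-O: 2 × 365 = 730
  O=O: 3 × 513 = 1539
  Σ(broken) = 4825 kJ
Bonds formed (products):
  C=O: 4 × 773 = 3092
  O-H: 6 × 457 = 2742
  Σ(formed) = 5834 kJ
ΔH = Σ(broken) − Σ(formed) = 4825 − 5834 = −1009 kJ

ΔH ≈ −1009 kJ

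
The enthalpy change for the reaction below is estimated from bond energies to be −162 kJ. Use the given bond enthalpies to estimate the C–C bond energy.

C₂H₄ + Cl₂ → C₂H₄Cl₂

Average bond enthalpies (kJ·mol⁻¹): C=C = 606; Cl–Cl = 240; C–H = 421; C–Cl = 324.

D(C–C) ≈ 360 kJ/mol

Let D be the C–C bond energy.
Σ(broken) = 4×421 + 1×606 + 1×240 = 2530
Σ(formed) = 1×D + 2×324 + 4×421 = 2332 + D
ΔH = Σ(broken) − Σ(formed) = (2530) − (2332 + D) = +198 − D
Setting this equal to −162 kJ gives D = 360 kJ/mol.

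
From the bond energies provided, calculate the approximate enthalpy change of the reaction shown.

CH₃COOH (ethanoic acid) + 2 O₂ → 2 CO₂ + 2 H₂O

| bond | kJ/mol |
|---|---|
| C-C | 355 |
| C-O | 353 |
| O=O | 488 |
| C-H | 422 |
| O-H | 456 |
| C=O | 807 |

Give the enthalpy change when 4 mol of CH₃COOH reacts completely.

ΔH = −3356 kJ

Bonds broken (reactants):
  C-C: 1 × 355 = 355
  C-H: 3 × 422 = 1266
  C-O: 1 × 353 = 353
  C=O: 1 × 807 = 807
  O-H: 1 × 456 = 456
  O=O: 2 × 488 = 976
  Σ(broken) = 4213 kJ
Bonds formed (products):
  C=O: 4 × 807 = 3228
  O-H: 4 × 456 = 1824
  Σ(formed) = 5052 kJ
ΔH = Σ(broken) − Σ(formed) = 4213 − 5052 = −839 kJ
For 4× the reaction as written: 4 × (−839) = −3356 kJ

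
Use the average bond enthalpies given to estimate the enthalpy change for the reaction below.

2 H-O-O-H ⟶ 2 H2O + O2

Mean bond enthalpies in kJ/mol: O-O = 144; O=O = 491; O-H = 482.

Bonds broken (reactants):
  O-H: 4 × 482 = 1928
  O-O: 2 × 144 = 288
  Σ(broken) = 2216 kJ
Bonds formed (products):
  O-H: 4 × 482 = 1928
  O=O: 1 × 491 = 491
  Σ(formed) = 2419 kJ
ΔH = Σ(broken) − Σ(formed) = 2216 − 2419 = −203 kJ

ΔH ≈ −203 kJ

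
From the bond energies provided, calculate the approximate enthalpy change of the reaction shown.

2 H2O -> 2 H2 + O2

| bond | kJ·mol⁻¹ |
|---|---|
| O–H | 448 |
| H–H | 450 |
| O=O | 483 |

ΔH ≈ +409 kJ

Bonds broken (reactants):
  O–H: 4 × 448 = 1792
  Σ(broken) = 1792 kJ
Bonds formed (products):
  H–H: 2 × 450 = 900
  O=O: 1 × 483 = 483
  Σ(formed) = 1383 kJ
ΔH = Σ(broken) − Σ(formed) = 1792 − 1383 = +409 kJ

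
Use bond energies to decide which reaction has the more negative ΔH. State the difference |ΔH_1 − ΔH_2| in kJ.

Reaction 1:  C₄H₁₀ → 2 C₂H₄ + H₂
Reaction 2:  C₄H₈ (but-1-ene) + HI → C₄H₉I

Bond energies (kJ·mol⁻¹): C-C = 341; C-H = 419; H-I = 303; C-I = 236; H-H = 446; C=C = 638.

Reaction 1:
  Bonds broken (reactants):
    C-C: 3 × 341 = 1023
    C-H: 10 × 419 = 4190
    Σ(broken) = 5213 kJ
  Bonds formed (products):
    C-H: 8 × 419 = 3352
    C=C: 2 × 638 = 1276
    H-H: 1 × 446 = 446
    Σ(formed) = 5074 kJ
  ΔH_1 = 5213 − 5074 = +139 kJ
Reaction 2:
  Bonds broken (reactants):
    C-C: 2 × 341 = 682
    C-H: 8 × 419 = 3352
    C=C: 1 × 638 = 638
    H-I: 1 × 303 = 303
    Σ(broken) = 4975 kJ
  Bonds formed (products):
    C-C: 3 × 341 = 1023
    C-H: 9 × 419 = 3771
    C-I: 1 × 236 = 236
    Σ(formed) = 5030 kJ
  ΔH_2 = 4975 − 5030 = −55 kJ
ΔH_1 − ΔH_2 = +194 kJ, so reaction 2 has the more negative ΔH; |ΔH_1 − ΔH_2| = 194 kJ.

Reaction 2, by 194 kJ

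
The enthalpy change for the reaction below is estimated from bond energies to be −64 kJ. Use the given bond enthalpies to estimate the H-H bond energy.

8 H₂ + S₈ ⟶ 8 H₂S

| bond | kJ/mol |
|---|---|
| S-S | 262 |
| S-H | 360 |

D(H-H) ≈ 450 kJ/mol

Let D be the H-H bond energy.
Σ(broken) = 8×D + 8×262 = 2096 + 8D
Σ(formed) = 16×360 = 5760
ΔH = Σ(broken) − Σ(formed) = (2096 + 8D) − (5760) = −3664 + 8D
Setting this equal to −64 kJ gives 8D = 3600, so D = 450 kJ/mol.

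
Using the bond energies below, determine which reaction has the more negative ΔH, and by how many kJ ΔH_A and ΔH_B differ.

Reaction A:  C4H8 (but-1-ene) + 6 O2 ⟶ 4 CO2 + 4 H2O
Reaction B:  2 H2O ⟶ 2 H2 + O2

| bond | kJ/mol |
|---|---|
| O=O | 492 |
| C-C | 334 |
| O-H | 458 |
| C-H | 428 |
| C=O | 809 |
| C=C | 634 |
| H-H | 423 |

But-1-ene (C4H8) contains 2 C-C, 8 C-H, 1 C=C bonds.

Reaction A, by 2952 kJ

Reaction A:
  Bonds broken (reactants):
    C-C: 2 × 334 = 668
    C-H: 8 × 428 = 3424
    C=C: 1 × 634 = 634
    O=O: 6 × 492 = 2952
    Σ(broken) = 7678 kJ
  Bonds formed (products):
    C=O: 8 × 809 = 6472
    O-H: 8 × 458 = 3664
    Σ(formed) = 10136 kJ
  ΔH_A = 7678 − 10136 = −2458 kJ
Reaction B:
  Bonds broken (reactants):
    O-H: 4 × 458 = 1832
    Σ(broken) = 1832 kJ
  Bonds formed (products):
    H-H: 2 × 423 = 846
    O=O: 1 × 492 = 492
    Σ(formed) = 1338 kJ
  ΔH_B = 1832 − 1338 = +494 kJ
ΔH_A − ΔH_B = −2952 kJ, so reaction A has the more negative ΔH; |ΔH_A − ΔH_B| = 2952 kJ.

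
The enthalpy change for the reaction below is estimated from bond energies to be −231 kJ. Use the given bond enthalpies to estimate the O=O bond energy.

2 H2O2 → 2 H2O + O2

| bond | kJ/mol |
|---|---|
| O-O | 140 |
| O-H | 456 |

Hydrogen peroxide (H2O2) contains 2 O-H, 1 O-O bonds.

D(O=O) ≈ 511 kJ/mol

Let D be the O=O bond energy.
Σ(broken) = 4×456 + 2×140 = 2104
Σ(formed) = 4×456 + 1×D = 1824 + D
ΔH = Σ(broken) − Σ(formed) = (2104) − (1824 + D) = +280 − D
Setting this equal to −231 kJ gives D = 511 kJ/mol.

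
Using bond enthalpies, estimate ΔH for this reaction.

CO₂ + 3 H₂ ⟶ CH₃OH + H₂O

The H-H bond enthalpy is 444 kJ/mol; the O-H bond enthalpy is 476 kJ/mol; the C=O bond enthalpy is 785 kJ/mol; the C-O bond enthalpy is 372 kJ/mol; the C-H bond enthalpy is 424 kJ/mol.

Bonds broken (reactants):
  C=O: 2 × 785 = 1570
  H-H: 3 × 444 = 1332
  Σ(broken) = 2902 kJ
Bonds formed (products):
  C-H: 3 × 424 = 1272
  C-O: 1 × 372 = 372
  O-H: 3 × 476 = 1428
  Σ(formed) = 3072 kJ
ΔH = Σ(broken) − Σ(formed) = 2902 − 3072 = −170 kJ

ΔH ≈ −170 kJ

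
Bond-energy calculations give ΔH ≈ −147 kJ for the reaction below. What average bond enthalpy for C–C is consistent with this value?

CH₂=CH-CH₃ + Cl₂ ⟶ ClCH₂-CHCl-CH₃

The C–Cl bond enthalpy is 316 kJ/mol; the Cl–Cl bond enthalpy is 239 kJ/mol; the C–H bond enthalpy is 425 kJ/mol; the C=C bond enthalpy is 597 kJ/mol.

Let D be the C–C bond energy.
Σ(broken) = 1×D + 6×425 + 1×597 + 1×239 = 3386 + D
Σ(formed) = 2×D + 2×316 + 6×425 = 3182 + 2D
ΔH = Σ(broken) − Σ(formed) = (3386 + D) − (3182 + 2D) = +204 − D
Setting this equal to −147 kJ gives D = 351 kJ/mol.

D(C–C) ≈ 351 kJ/mol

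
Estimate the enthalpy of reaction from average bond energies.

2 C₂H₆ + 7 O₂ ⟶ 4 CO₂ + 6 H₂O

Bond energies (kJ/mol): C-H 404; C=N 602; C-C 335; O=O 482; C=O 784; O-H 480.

Bonds broken (reactants):
  C-C: 2 × 335 = 670
  C-H: 12 × 404 = 4848
  O=O: 7 × 482 = 3374
  Σ(broken) = 8892 kJ
Bonds formed (products):
  C=O: 8 × 784 = 6272
  O-H: 12 × 480 = 5760
  Σ(formed) = 12032 kJ
ΔH = Σ(broken) − Σ(formed) = 8892 − 12032 = −3140 kJ

ΔH ≈ −3140 kJ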